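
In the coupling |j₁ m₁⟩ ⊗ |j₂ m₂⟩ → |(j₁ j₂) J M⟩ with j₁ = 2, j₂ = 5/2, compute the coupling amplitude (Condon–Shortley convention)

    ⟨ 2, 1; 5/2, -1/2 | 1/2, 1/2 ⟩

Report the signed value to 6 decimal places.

triangle: 4!×0!×1!/6! = 24/720
(j±m)!: 3!×1!×2!×3!×1!×0! = 72
prefactor² = (2J+1)×Δ×N² = 24/5
  k=1: −1/(1!×3!×0!×1!×0!×0!) = -1/6
Σ = -1/6  ⇒  CG² = 24/5×(-1/6)² = 2/15
CG = −√(2/15) = -0.365148

-0.365148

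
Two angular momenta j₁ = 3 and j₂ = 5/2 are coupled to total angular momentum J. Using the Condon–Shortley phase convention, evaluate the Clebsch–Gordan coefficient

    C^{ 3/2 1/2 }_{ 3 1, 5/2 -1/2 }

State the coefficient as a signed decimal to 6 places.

-0.097590  (= −√(1/105))

triangle: 4!·2!·1!/8! = 48/40320
(j±m)!: 4!·2!·2!·3!·2!·1! = 1152
prefactor² = (2J+1)·Δ·N² = 192/35
  k=1: −1/(1!·3!·1!·1!·1!·0!) = -1/6
  k=2: +1/(2!·2!·0!·0!·2!·1!) = 1/8
Σ = -1/24  ⇒  CG² = 192/35·(-1/24)² = 1/105
CG = −√(1/105) = -0.097590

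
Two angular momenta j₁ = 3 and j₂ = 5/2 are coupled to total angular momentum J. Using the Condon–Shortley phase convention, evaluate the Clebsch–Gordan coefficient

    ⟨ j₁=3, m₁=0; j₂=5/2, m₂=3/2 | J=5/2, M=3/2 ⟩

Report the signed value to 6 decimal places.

triangle: 3!*3!*2!/9! = 72/362880
(j±m)!: 3!*3!*4!*1!*4!*1! = 20736
prefactor² = (2J+1)*Δ*N² = 864/35
  k=2: +1/(2!*1!*1!*2!*2!*0!) = 1/8
  k=3: −1/(3!*0!*0!*1!*3!*1!) = -1/36
Σ = 7/72  ⇒  CG² = 864/35*7/72² = 7/30
CG = +√(7/30) = +0.483046

+√(7/30) = +0.483046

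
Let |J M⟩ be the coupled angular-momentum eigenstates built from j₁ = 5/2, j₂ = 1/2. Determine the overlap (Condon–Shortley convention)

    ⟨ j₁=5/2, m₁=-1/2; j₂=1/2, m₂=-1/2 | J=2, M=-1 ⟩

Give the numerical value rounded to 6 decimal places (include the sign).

+√(1/3) ≈ +0.577350

triangle: 1!·4!·0!/6! = 24/720
(j±m)!: 2!·3!·0!·1!·1!·3! = 72
prefactor² = (2J+1)·Δ·N² = 12
  k=0: +1/(0!·1!·3!·0!·1!·0!) = 1/6
Σ = 1/6  ⇒  CG² = 12·1/6² = 1/3
CG = +√(1/3) = +0.577350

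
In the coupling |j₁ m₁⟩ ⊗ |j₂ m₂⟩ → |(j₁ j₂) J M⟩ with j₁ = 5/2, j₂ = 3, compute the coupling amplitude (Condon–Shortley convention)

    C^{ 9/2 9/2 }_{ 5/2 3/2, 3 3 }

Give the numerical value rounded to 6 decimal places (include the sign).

triangle: 1!·4!·5!/11! = 2880/39916800
(j±m)!: 4!·1!·6!·0!·9!·0! = 6270566400
prefactor² = (2J+1)·Δ·N² = 49766400/11
  k=1: −1/(1!·0!·0!·5!·4!·0!) = -1/2880
Σ = -1/2880  ⇒  CG² = 49766400/11·(-1/2880)² = 6/11
CG = −√(6/11) = -0.738549

−√(6/11) ≈ -0.738549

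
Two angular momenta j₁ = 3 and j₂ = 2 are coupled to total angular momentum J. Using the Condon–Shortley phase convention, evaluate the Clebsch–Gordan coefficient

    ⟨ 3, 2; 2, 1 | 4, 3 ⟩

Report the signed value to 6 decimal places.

triangle: 1!*5!*3!/10! = 720/3628800
(j±m)!: 5!*1!*3!*1!*7!*1! = 3628800
prefactor² = (2J+1)*Δ*N² = 6480
  k=0: +1/(0!*1!*1!*3!*4!*0!) = 1/144
  k=1: −1/(1!*0!*0!*2!*5!*1!) = -1/240
Σ = 1/360  ⇒  CG² = 6480*1/360² = 1/20
CG = +√(1/20) = +0.223607

+√(1/20) = +0.223607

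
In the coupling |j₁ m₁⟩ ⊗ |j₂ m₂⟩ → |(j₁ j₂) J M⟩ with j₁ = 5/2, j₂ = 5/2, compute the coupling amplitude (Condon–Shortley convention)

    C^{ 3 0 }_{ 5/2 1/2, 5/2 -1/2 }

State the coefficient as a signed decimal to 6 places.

−√(4/45) ≈ -0.298142

triangle: 2!·3!·3!/9! = 72/362880
(j±m)!: 3!·2!·2!·3!·3!·3! = 5184
prefactor² = (2J+1)·Δ·N² = 36/5
  k=0: +1/(0!·2!·2!·2!·1!·1!) = 1/8
  k=1: −1/(1!·1!·1!·1!·2!·2!) = -1/4
  k=2: +1/(2!·0!·0!·0!·3!·3!) = 1/72
Σ = -1/9  ⇒  CG² = 36/5·(-1/9)² = 4/45
CG = −√(4/45) = -0.298142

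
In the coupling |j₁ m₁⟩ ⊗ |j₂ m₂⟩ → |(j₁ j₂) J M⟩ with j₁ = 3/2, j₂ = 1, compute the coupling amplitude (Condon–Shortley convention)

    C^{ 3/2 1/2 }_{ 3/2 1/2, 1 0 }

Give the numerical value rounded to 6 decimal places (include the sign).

+0.258199  (= +√(1/15))

j₁+j₂−J=1  J+j₁−j₂=2  J−j₁+j₂=1  j₁+j₂+J+1=5
(j₁±m₁, j₂±m₂, J±M) = (2,1,1,1,2,1)
P² = 4/15
sum k=0..1:
  [0] +1/1 = 1
  [1] −1/2 = -1/2
S = 1/2
C² = P²·S² = 1/15 ; C = +0.258199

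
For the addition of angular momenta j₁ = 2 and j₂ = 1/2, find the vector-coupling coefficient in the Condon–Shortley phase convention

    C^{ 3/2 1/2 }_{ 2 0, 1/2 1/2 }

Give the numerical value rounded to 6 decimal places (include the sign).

√[4·1!3!0!/5! · 2!2!1!0!2!1!] = √(8/5)
  +(−1)^1/∏(1,0,1,0,2,0)! = -1/2  (running -1/2)
⟨..|..⟩ = √(8/5)·(-1/2) = -0.632456

-0.632456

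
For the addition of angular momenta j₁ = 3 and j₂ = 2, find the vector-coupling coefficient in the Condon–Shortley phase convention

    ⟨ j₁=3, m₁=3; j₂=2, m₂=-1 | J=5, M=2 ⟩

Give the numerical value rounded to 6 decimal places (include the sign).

√[11·0!6!4!/11! · 6!0!1!3!7!3!] = √(622080)
  +(−1)^0/∏(0,0,0,1,6,3)! = 1/4320  (running 1/4320)
⟨..|..⟩ = √(622080)·(1/4320) = +0.182574

+√(1/30) ≈ +0.182574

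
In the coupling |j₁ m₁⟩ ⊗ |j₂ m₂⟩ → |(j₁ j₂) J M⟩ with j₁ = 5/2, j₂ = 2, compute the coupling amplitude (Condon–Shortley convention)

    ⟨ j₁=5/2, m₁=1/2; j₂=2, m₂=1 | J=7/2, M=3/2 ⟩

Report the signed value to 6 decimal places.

−√(2/21) ≈ -0.308607

j₁+j₂−J=1  J+j₁−j₂=4  J−j₁+j₂=3  j₁+j₂+J+1=9
(j₁±m₁, j₂±m₂, J±M) = (3,2,3,1,5,2)
P² = 384/7
sum k=0..1:
  [0] +1/24 = 1/24
  [1] −1/12 = -1/12
S = -1/24
C² = P²·S² = 2/21 ; C = -0.308607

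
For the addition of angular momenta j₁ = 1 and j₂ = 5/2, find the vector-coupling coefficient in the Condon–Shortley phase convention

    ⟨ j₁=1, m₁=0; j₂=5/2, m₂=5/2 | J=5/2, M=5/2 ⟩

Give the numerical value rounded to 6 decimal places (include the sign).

triangle: 1!×1!×4!/7! = 24/5040
(j±m)!: 1!×1!×5!×0!×5!×0! = 14400
prefactor² = (2J+1)×Δ×N² = 2880/7
  k=1: −1/(1!×0!×0!×4!×1!×0!) = -1/24
Σ = -1/24  ⇒  CG² = 2880/7×(-1/24)² = 5/7
CG = −√(5/7) = -0.845154

−√(5/7) ≈ -0.845154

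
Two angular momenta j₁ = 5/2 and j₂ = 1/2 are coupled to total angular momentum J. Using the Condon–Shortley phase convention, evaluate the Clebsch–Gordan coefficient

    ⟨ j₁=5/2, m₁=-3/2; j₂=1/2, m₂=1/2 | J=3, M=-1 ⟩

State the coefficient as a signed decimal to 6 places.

√[7·0!5!1!/7! · 1!4!1!0!2!4!] = √(192)
  +(−1)^0/∏(0,0,4,1,1,0)! = 1/24  (running 1/24)
⟨..|..⟩ = √(192)·(1/24) = +0.577350

+0.577350  (= +√(1/3))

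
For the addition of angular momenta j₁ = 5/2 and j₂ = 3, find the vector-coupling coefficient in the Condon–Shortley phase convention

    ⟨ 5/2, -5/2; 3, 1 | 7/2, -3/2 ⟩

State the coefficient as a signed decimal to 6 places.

j₁+j₂−J=2  J+j₁−j₂=3  J−j₁+j₂=4  j₁+j₂+J+1=10
(j₁±m₁, j₂±m₂, J±M) = (0,5,4,2,2,5)
P² = 6144/7
sum k=2..2:
  [2] +1/48 = 1/48
S = 1/48
C² = P²·S² = 8/21 ; C = +0.617213

+√(8/21) ≈ +0.617213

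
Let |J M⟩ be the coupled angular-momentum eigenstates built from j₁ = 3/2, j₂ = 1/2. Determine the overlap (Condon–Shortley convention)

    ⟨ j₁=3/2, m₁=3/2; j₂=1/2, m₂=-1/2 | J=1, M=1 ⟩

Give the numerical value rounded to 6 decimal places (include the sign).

j₁+j₂−J=1  J+j₁−j₂=2  J−j₁+j₂=0  j₁+j₂+J+1=4
(j₁±m₁, j₂±m₂, J±M) = (3,0,0,1,2,0)
P² = 3
sum k=0..0:
  [0] +1/2 = 1/2
S = 1/2
C² = P²·S² = 3/4 ; C = +0.866025

+0.866025  (= +√(3/4))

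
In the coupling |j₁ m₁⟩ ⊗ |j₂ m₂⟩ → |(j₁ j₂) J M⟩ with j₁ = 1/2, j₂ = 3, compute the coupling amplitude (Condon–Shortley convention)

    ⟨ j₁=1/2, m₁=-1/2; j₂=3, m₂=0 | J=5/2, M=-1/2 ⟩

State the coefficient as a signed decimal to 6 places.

j₁+j₂−J=1  J+j₁−j₂=0  J−j₁+j₂=5  j₁+j₂+J+1=7
(j₁±m₁, j₂±m₂, J±M) = (0,1,3,3,2,3)
P² = 432/7
sum k=1..1:
  [1] −1/12 = -1/12
S = -1/12
C² = P²·S² = 3/7 ; C = -0.654654

-0.654654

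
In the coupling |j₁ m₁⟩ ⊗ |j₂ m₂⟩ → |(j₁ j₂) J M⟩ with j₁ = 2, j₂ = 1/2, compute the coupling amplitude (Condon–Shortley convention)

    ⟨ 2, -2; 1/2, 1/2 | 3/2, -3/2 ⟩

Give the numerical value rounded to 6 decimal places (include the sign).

-0.894427

√[4·1!3!0!/5! · 0!4!1!0!0!3!] = √(144/5)
  +(−1)^1/∏(1,0,3,0,0,0)! = -1/6  (running -1/6)
⟨..|..⟩ = √(144/5)·(-1/6) = -0.894427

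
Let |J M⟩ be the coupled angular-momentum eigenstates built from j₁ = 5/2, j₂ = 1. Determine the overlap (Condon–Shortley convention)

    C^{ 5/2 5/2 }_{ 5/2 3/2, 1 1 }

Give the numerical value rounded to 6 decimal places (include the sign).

√[6·1!4!1!/7! · 4!1!2!0!5!0!] = √(1152/7)
  +(−1)^1/∏(1,0,0,1,4,0)! = -1/24  (running -1/24)
⟨..|..⟩ = √(1152/7)·(-1/24) = -0.534522

−√(2/7) = -0.534522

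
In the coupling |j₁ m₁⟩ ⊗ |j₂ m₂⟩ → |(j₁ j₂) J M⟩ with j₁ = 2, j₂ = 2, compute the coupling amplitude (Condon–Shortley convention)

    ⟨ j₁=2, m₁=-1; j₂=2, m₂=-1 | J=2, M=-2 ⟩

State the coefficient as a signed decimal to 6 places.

√[5·2!2!2!/7! · 1!3!1!3!0!4!] = √(48/7)
  +(−1)^1/∏(1,1,2,0,0,2)! = -1/4  (running -1/4)
⟨..|..⟩ = √(48/7)·(-1/4) = -0.654654

-0.654654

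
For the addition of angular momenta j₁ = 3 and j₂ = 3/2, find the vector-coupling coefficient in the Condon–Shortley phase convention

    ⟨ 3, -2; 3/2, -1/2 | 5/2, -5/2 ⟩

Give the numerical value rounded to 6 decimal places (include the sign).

triangle: 2!·4!·1!/8! = 48/40320
(j±m)!: 1!·5!·1!·2!·0!·5! = 28800
prefactor² = (2J+1)·Δ·N² = 1440/7
  k=1: −1/(1!·1!·4!·0!·0!·1!) = -1/24
Σ = -1/24  ⇒  CG² = 1440/7·(-1/24)² = 5/14
CG = −√(5/14) = -0.597614

−√(5/14) ≈ -0.597614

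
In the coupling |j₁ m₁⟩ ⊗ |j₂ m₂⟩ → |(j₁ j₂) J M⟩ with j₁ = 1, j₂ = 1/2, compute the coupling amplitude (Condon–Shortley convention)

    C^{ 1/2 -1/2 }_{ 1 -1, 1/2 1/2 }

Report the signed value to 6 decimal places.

-0.816497  (= −√(2/3))

√[2·1!1!0!/3! · 0!2!1!0!0!1!] = √(2/3)
  +(−1)^1/∏(1,0,1,0,0,0)! = -1  (running -1)
⟨..|..⟩ = √(2/3)·(-1) = -0.816497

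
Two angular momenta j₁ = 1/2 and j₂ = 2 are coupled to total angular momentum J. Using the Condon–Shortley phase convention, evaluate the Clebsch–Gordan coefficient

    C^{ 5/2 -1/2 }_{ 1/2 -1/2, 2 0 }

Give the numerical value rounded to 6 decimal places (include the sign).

√[6·0!1!4!/6! · 0!1!2!2!2!3!] = √(48/5)
  +(−1)^0/∏(0,0,1,2,0,2)! = 1/4  (running 1/4)
⟨..|..⟩ = √(48/5)·(1/4) = +0.774597

+0.774597  (= +√(3/5))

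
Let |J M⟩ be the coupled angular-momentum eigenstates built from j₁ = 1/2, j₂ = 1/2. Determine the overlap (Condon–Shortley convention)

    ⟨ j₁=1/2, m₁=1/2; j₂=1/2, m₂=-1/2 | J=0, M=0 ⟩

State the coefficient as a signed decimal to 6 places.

triangle: 1!·0!·0!/2! = 1/2
(j±m)!: 1!·0!·0!·1!·0!·0! = 1
prefactor² = (2J+1)·Δ·N² = 1/2
  k=0: +1/(0!·1!·0!·0!·0!·0!) = 1
Σ = 1  ⇒  CG² = 1/2·1² = 1/2
CG = +√(1/2) = +0.707107

+√(1/2) = +0.707107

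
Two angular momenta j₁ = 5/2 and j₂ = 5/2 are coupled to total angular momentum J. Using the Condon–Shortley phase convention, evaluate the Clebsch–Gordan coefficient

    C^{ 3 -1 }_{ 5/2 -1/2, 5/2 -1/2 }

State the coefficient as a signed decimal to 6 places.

√[7·2!3!3!/9! · 2!3!2!3!2!4!] = √(48/5)
  +(−1)^0/∏(0,2,3,2,0,1)! = 1/24  (running 1/24)
  +(−1)^1/∏(1,1,2,1,1,2)! = -1/4  (running -5/24)
  +(−1)^2/∏(2,0,1,0,2,3)! = 1/24  (running -1/6)
⟨..|..⟩ = √(48/5)·(-1/6) = -0.516398

−√(4/15) = -0.516398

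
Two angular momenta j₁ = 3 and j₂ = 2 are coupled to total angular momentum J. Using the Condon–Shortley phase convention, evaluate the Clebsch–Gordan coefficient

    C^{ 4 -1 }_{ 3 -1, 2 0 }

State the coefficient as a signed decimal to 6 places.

−√(3/28) = -0.327327

triangle: 1!·5!·3!/10! = 720/3628800
(j±m)!: 2!·4!·2!·2!·3!·5! = 138240
prefactor² = (2J+1)·Δ·N² = 1728/7
  k=0: +1/(0!·1!·4!·2!·1!·1!) = 1/48
  k=1: −1/(1!·0!·3!·1!·2!·2!) = -1/24
Σ = -1/48  ⇒  CG² = 1728/7·(-1/48)² = 3/28
CG = −√(3/28) = -0.327327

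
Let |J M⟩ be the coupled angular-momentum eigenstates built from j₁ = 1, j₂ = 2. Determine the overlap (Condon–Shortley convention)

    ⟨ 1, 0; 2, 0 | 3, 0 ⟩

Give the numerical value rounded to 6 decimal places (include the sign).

+0.774597

√[7·0!2!4!/7! · 1!1!2!2!3!3!] = √(48/5)
  +(−1)^0/∏(0,0,1,2,1,2)! = 1/4  (running 1/4)
⟨..|..⟩ = √(48/5)·(1/4) = +0.774597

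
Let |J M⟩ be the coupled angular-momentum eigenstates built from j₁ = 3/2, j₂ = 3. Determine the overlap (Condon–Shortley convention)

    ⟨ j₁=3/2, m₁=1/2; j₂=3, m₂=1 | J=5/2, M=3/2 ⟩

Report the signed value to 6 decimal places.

-0.591608

√[6·2!1!4!/8! · 2!1!4!2!4!1!] = √(576/35)
  +(−1)^0/∏(0,2,1,4,0,0)! = 1/48  (running 1/48)
  +(−1)^1/∏(1,1,0,3,1,1)! = -1/6  (running -7/48)
⟨..|..⟩ = √(576/35)·(-7/48) = -0.591608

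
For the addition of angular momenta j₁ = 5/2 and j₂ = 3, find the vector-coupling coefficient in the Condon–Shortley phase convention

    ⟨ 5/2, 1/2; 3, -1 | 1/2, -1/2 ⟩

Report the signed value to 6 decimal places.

√[2·5!0!1!/7! · 3!2!2!4!0!1!] = √(192/7)
  +(−1)^2/∏(2,3,0,0,0,1)! = 1/12  (running 1/12)
⟨..|..⟩ = √(192/7)·(1/12) = +0.436436

+0.436436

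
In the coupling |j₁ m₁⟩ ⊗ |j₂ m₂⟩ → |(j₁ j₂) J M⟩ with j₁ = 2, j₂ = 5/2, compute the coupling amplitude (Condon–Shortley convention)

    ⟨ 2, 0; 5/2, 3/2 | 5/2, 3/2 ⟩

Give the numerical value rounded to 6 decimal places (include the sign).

-0.119523

√[6·2!2!3!/8! · 2!2!4!1!4!1!] = √(288/35)
  +(−1)^1/∏(1,1,1,3,1,0)! = -1/6  (running -1/6)
  +(−1)^2/∏(2,0,0,2,2,1)! = 1/8  (running -1/24)
⟨..|..⟩ = √(288/35)·(-1/24) = -0.119523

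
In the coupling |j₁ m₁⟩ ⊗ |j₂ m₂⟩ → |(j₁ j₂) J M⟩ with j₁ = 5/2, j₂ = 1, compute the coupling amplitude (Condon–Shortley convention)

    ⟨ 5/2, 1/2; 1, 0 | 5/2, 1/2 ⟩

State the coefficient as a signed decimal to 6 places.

+√(1/35) = +0.169031

triangle: 1!×4!×1!/7! = 24/5040
(j±m)!: 3!×2!×1!×1!×3!×2! = 144
prefactor² = (2J+1)×Δ×N² = 144/35
  k=0: +1/(0!×1!×2!×1!×2!×0!) = 1/4
  k=1: −1/(1!×0!×1!×0!×3!×1!) = -1/6
Σ = 1/12  ⇒  CG² = 144/35×1/12² = 1/35
CG = +√(1/35) = +0.169031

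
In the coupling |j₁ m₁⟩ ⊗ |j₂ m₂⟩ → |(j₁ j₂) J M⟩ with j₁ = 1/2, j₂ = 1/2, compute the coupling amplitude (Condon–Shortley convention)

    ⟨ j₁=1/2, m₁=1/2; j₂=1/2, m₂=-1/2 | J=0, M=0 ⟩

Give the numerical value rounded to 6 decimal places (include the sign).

triangle: 1!·0!·0!/2! = 1/2
(j±m)!: 1!·0!·0!·1!·0!·0! = 1
prefactor² = (2J+1)·Δ·N² = 1/2
  k=0: +1/(0!·1!·0!·0!·0!·0!) = 1
Σ = 1  ⇒  CG² = 1/2·1² = 1/2
CG = +√(1/2) = +0.707107

+√(1/2) = +0.707107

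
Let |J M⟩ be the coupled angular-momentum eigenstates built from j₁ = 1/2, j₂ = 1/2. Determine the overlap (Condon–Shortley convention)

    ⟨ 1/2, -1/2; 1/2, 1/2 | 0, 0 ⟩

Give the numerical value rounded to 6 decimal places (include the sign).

j₁+j₂−J=1  J+j₁−j₂=0  J−j₁+j₂=0  j₁+j₂+J+1=2
(j₁±m₁, j₂±m₂, J±M) = (0,1,1,0,0,0)
P² = 1/2
sum k=1..1:
  [1] −1/1 = -1
S = -1
C² = P²·S² = 1/2 ; C = -0.707107

-0.707107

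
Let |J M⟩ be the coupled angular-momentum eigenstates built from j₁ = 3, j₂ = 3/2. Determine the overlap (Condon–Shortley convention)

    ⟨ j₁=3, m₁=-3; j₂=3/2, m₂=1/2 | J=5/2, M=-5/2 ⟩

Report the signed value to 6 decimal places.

+√(15/28) ≈ +0.731925

triangle: 2!×4!×1!/8! = 48/40320
(j±m)!: 0!×6!×2!×1!×0!×5! = 172800
prefactor² = (2J+1)×Δ×N² = 8640/7
  k=2: +1/(2!×0!×4!×0!×0!×1!) = 1/48
Σ = 1/48  ⇒  CG² = 8640/7×1/48² = 15/28
CG = +√(15/28) = +0.731925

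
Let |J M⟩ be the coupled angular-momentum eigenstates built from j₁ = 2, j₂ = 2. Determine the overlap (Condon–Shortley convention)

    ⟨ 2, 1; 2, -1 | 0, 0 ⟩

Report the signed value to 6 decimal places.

triangle: 4!×0!×0!/5! = 24/120
(j±m)!: 3!×1!×1!×3!×0!×0! = 36
prefactor² = (2J+1)×Δ×N² = 36/5
  k=1: −1/(1!×3!×0!×0!×0!×0!) = -1/6
Σ = -1/6  ⇒  CG² = 36/5×(-1/6)² = 1/5
CG = −√(1/5) = -0.447214

-0.447214  (= −√(1/5))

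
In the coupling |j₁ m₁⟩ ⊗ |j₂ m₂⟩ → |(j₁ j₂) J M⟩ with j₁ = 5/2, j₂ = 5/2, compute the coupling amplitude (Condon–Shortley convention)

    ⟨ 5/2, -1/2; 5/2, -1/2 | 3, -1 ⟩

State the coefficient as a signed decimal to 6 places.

j₁+j₂−J=2  J+j₁−j₂=3  J−j₁+j₂=3  j₁+j₂+J+1=9
(j₁±m₁, j₂±m₂, J±M) = (2,3,2,3,2,4)
P² = 48/5
sum k=0..2:
  [0] +1/24 = 1/24
  [1] −1/4 = -1/4
  [2] +1/24 = 1/24
S = -1/6
C² = P²·S² = 4/15 ; C = -0.516398

−√(4/15) ≈ -0.516398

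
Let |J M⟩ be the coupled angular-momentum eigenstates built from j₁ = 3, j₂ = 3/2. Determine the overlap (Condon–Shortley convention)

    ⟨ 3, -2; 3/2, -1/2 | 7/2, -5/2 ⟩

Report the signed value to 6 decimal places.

triangle: 1!*5!*2!/9! = 240/362880
(j±m)!: 1!*5!*1!*2!*1!*6! = 172800
prefactor² = (2J+1)*Δ*N² = 6400/7
  k=0: +1/(0!*1!*5!*1!*0!*1!) = 1/120
  k=1: −1/(1!*0!*4!*0!*1!*2!) = -1/48
Σ = -1/80  ⇒  CG² = 6400/7*(-1/80)² = 1/7
CG = −√(1/7) = -0.377964

−√(1/7) ≈ -0.377964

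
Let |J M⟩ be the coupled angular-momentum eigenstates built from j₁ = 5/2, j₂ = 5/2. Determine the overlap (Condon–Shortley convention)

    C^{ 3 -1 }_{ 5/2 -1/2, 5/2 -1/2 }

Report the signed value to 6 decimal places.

-0.516398

j₁+j₂−J=2  J+j₁−j₂=3  J−j₁+j₂=3  j₁+j₂+J+1=9
(j₁±m₁, j₂±m₂, J±M) = (2,3,2,3,2,4)
P² = 48/5
sum k=0..2:
  [0] +1/24 = 1/24
  [1] −1/4 = -1/4
  [2] +1/24 = 1/24
S = -1/6
C² = P²·S² = 4/15 ; C = -0.516398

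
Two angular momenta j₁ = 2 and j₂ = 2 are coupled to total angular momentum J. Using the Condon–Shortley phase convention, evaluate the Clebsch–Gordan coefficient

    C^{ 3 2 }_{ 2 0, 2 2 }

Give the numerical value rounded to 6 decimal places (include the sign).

√[7·1!3!3!/8! · 2!2!4!0!5!1!] = √(72)
  +(−1)^1/∏(1,0,1,3,2,0)! = -1/12  (running -1/12)
⟨..|..⟩ = √(72)·(-1/12) = -0.707107

-0.707107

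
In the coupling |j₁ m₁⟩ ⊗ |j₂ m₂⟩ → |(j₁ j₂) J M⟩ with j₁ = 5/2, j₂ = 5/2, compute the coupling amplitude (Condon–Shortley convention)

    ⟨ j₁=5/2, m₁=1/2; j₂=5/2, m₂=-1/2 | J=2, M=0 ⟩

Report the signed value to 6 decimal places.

-0.436436  (= −√(4/21))

√[5·3!2!2!/8! · 3!2!2!3!2!2!] = √(12/7)
  +(−1)^0/∏(0,3,2,2,0,0)! = 1/24  (running 1/24)
  +(−1)^1/∏(1,2,1,1,1,1)! = -1/2  (running -11/24)
  +(−1)^2/∏(2,1,0,0,2,2)! = 1/8  (running -1/3)
⟨..|..⟩ = √(12/7)·(-1/3) = -0.436436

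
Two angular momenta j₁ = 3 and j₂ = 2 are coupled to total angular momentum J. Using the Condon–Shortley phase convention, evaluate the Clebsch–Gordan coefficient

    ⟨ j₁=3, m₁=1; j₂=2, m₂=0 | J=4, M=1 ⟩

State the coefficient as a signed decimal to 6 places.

√[9·1!5!3!/10! · 4!2!2!2!5!3!] = √(1728/7)
  +(−1)^0/∏(0,1,2,2,3,1)! = 1/24  (running 1/24)
  +(−1)^1/∏(1,0,1,1,4,2)! = -1/48  (running 1/48)
⟨..|..⟩ = √(1728/7)·(1/48) = +0.327327

+√(3/28) ≈ +0.327327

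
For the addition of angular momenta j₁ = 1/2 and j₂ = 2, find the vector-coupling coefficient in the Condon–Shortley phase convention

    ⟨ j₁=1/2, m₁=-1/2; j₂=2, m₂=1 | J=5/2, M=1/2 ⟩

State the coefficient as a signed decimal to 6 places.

+√(2/5) = +0.632456

√[6·0!1!4!/6! · 0!1!3!1!3!2!] = √(72/5)
  +(−1)^0/∏(0,0,1,3,0,1)! = 1/6  (running 1/6)
⟨..|..⟩ = √(72/5)·(1/6) = +0.632456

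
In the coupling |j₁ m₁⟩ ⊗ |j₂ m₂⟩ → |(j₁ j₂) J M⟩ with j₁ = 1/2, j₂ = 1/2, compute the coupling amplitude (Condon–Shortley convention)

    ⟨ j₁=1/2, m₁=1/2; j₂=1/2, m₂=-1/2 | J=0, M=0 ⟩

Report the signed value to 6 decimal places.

triangle: 1!×0!×0!/2! = 1/2
(j±m)!: 1!×0!×0!×1!×0!×0! = 1
prefactor² = (2J+1)×Δ×N² = 1/2
  k=0: +1/(0!×1!×0!×0!×0!×0!) = 1
Σ = 1  ⇒  CG² = 1/2×1² = 1/2
CG = +√(1/2) = +0.707107

+√(1/2) ≈ +0.707107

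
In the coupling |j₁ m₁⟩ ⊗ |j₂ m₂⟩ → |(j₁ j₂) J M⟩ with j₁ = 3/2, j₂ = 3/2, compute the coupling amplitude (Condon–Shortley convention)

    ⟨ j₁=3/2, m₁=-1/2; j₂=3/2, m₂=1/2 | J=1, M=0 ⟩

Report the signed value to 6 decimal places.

triangle: 2!×1!×1!/5! = 2/120
(j±m)!: 1!×2!×2!×1!×1!×1! = 4
prefactor² = (2J+1)×Δ×N² = 1/5
  k=1: −1/(1!×1!×1!×1!×0!×0!) = -1
  k=2: +1/(2!×0!×0!×0!×1!×1!) = 1/2
Σ = -1/2  ⇒  CG² = 1/5×(-1/2)² = 1/20
CG = −√(1/20) = -0.223607

−√(1/20) ≈ -0.223607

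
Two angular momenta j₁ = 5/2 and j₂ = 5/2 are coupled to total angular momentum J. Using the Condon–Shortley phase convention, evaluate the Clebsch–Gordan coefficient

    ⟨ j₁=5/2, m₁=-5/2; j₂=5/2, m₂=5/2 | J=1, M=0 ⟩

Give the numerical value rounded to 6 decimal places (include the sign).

triangle: 4!×1!×1!/7! = 24/5040
(j±m)!: 0!×5!×5!×0!×1!×1! = 14400
prefactor² = (2J+1)×Δ×N² = 1440/7
  k=4: +1/(4!×0!×1!×1!×0!×0!) = 1/24
Σ = 1/24  ⇒  CG² = 1440/7×1/24² = 5/14
CG = +√(5/14) = +0.597614

+0.597614  (= +√(5/14))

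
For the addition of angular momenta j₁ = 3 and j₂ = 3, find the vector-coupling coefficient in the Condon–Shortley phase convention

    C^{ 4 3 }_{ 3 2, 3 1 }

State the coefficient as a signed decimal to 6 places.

-0.301511

j₁+j₂−J=2  J+j₁−j₂=4  J−j₁+j₂=4  j₁+j₂+J+1=11
(j₁±m₁, j₂±m₂, J±M) = (5,1,4,2,7,1)
P² = 82944/11
sum k=0..1:
  [0] +1/288 = 1/288
  [1] −1/144 = -1/144
S = -1/288
C² = P²·S² = 1/11 ; C = -0.301511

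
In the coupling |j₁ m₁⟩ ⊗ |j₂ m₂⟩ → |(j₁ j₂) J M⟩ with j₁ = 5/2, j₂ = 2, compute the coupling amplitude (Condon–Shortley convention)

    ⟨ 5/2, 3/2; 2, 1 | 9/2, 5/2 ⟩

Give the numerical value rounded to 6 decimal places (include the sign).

j₁+j₂−J=0  J+j₁−j₂=5  J−j₁+j₂=4  j₁+j₂+J+1=10
(j₁±m₁, j₂±m₂, J±M) = (4,1,3,1,7,2)
P² = 11520
sum k=0..0:
  [0] +1/144 = 1/144
S = 1/144
C² = P²·S² = 5/9 ; C = +0.745356

+0.745356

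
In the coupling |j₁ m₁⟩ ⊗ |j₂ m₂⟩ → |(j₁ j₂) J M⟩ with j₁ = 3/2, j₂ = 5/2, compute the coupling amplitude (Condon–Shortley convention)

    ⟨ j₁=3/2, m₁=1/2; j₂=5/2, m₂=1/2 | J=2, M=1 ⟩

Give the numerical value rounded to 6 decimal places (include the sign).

√[5·2!1!3!/7! · 2!1!3!2!3!1!] = √(12/7)
  +(−1)^0/∏(0,2,1,3,0,0)! = 1/12  (running 1/12)
  +(−1)^1/∏(1,1,0,2,1,1)! = -1/2  (running -5/12)
⟨..|..⟩ = √(12/7)·(-5/12) = -0.545545

-0.545545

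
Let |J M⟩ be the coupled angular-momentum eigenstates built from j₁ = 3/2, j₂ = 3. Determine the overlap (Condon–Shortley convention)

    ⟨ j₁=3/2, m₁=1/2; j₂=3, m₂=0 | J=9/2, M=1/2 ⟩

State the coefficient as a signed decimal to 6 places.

j₁+j₂−J=0  J+j₁−j₂=3  J−j₁+j₂=6  j₁+j₂+J+1=10
(j₁±m₁, j₂±m₂, J±M) = (2,1,3,3,5,4)
P² = 17280/7
sum k=0..0:
  [0] +1/72 = 1/72
S = 1/72
C² = P²·S² = 10/21 ; C = +0.690066

+0.690066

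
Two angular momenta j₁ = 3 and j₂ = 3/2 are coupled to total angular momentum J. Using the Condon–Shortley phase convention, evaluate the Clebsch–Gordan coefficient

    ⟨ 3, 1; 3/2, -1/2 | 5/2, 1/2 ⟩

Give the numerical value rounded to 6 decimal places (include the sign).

−√(1/70) ≈ -0.119523

triangle: 2!·4!·1!/8! = 48/40320
(j±m)!: 4!·2!·1!·2!·3!·2! = 1152
prefactor² = (2J+1)·Δ·N² = 288/35
  k=0: +1/(0!·2!·2!·1!·2!·0!) = 1/8
  k=1: −1/(1!·1!·1!·0!·3!·1!) = -1/6
Σ = -1/24  ⇒  CG² = 288/35·(-1/24)² = 1/70
CG = −√(1/70) = -0.119523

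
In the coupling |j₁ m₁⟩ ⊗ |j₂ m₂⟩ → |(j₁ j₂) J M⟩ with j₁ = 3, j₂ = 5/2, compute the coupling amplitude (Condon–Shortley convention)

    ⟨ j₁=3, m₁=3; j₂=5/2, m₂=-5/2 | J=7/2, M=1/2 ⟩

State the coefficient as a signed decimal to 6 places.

+0.308607  (= +√(2/21))

triangle: 2!*4!*3!/10! = 288/3628800
(j±m)!: 6!*0!*0!*5!*4!*3! = 12441600
prefactor² = (2J+1)*Δ*N² = 55296/7
  k=0: +1/(0!*2!*0!*0!*4!*3!) = 1/288
Σ = 1/288  ⇒  CG² = 55296/7*1/288² = 2/21
CG = +√(2/21) = +0.308607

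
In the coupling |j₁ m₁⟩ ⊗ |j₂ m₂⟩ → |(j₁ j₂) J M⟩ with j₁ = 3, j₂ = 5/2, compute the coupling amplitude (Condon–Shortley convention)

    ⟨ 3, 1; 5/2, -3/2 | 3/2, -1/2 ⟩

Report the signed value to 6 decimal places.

−√(7/30) ≈ -0.483046

√[4·4!2!1!/8! · 4!2!1!4!1!2!] = √(384/35)
  +(−1)^0/∏(0,4,2,1,0,0)! = 1/48  (running 1/48)
  +(−1)^1/∏(1,3,1,0,1,1)! = -1/6  (running -7/48)
⟨..|..⟩ = √(384/35)·(-7/48) = -0.483046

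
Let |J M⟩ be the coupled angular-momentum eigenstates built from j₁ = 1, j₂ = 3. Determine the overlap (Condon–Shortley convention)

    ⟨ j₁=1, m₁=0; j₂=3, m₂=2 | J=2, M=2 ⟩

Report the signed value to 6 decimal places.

-0.487950

√[5·2!0!4!/7! · 1!1!5!1!4!0!] = √(960/7)
  +(−1)^1/∏(1,1,0,4,0,0)! = -1/24  (running -1/24)
⟨..|..⟩ = √(960/7)·(-1/24) = -0.487950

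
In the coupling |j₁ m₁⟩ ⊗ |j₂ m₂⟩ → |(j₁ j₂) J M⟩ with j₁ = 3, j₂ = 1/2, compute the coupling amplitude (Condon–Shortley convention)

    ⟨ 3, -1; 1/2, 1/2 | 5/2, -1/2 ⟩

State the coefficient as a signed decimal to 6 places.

-0.755929  (= −√(4/7))

triangle: 1!*5!*0!/7! = 120/5040
(j±m)!: 2!*4!*1!*0!*2!*3! = 576
prefactor² = (2J+1)*Δ*N² = 576/7
  k=1: −1/(1!*0!*3!*0!*2!*0!) = -1/12
Σ = -1/12  ⇒  CG² = 576/7*(-1/12)² = 4/7
CG = −√(4/7) = -0.755929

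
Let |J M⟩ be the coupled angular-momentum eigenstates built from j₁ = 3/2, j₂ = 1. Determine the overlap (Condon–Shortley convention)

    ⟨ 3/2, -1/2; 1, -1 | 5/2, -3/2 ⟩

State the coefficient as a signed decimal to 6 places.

+√(3/5) ≈ +0.774597

√[6·0!3!2!/6! · 1!2!0!2!1!4!] = √(48/5)
  +(−1)^0/∏(0,0,2,0,1,2)! = 1/4  (running 1/4)
⟨..|..⟩ = √(48/5)·(1/4) = +0.774597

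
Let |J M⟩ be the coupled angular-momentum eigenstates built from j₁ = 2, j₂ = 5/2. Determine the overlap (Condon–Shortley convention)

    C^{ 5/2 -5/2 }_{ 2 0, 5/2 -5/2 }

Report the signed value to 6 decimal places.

√[6·2!2!3!/8! · 2!2!0!5!0!5!] = √(1440/7)
  +(−1)^0/∏(0,2,2,0,0,3)! = 1/24  (running 1/24)
⟨..|..⟩ = √(1440/7)·(1/24) = +0.597614

+√(5/14) ≈ +0.597614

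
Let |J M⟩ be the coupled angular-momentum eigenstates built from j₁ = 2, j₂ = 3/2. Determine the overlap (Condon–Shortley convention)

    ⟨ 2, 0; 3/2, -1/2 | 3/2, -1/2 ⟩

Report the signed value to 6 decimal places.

−√(1/5) = -0.447214

√[4·2!2!1!/6! · 2!2!1!2!1!2!] = √(16/45)
  +(−1)^0/∏(0,2,2,1,0,0)! = 1/4  (running 1/4)
  +(−1)^1/∏(1,1,1,0,1,1)! = -1  (running -3/4)
⟨..|..⟩ = √(16/45)·(-3/4) = -0.447214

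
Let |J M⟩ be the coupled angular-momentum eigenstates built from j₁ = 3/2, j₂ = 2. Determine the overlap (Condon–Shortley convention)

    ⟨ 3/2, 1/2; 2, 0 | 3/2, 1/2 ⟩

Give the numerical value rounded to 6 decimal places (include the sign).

-0.447214  (= −√(1/5))

√[4·2!1!2!/6! · 2!1!2!2!2!1!] = √(16/45)
  +(−1)^0/∏(0,2,1,2,0,0)! = 1/4  (running 1/4)
  +(−1)^1/∏(1,1,0,1,1,1)! = -1  (running -3/4)
⟨..|..⟩ = √(16/45)·(-3/4) = -0.447214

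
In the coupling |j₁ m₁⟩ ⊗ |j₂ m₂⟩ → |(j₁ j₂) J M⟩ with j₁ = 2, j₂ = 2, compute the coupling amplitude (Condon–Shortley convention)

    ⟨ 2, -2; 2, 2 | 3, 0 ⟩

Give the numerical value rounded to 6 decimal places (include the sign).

-0.316228

j₁+j₂−J=1  J+j₁−j₂=3  J−j₁+j₂=3  j₁+j₂+J+1=8
(j₁±m₁, j₂±m₂, J±M) = (0,4,4,0,3,3)
P² = 648/5
sum k=1..1:
  [1] −1/36 = -1/36
S = -1/36
C² = P²·S² = 1/10 ; C = -0.316228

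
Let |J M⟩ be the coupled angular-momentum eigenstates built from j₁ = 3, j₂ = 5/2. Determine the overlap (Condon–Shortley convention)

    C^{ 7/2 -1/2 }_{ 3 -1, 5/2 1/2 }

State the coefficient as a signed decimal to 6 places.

-0.125988  (= −√(1/63))

√[8·2!4!3!/10! · 2!4!3!2!3!4!] = √(9216/175)
  +(−1)^0/∏(0,2,4,3,0,0)! = 1/288  (running 1/288)
  +(−1)^1/∏(1,1,3,2,1,1)! = -1/12  (running -23/288)
  +(−1)^2/∏(2,0,2,1,2,2)! = 1/16  (running -5/288)
⟨..|..⟩ = √(9216/175)·(-5/288) = -0.125988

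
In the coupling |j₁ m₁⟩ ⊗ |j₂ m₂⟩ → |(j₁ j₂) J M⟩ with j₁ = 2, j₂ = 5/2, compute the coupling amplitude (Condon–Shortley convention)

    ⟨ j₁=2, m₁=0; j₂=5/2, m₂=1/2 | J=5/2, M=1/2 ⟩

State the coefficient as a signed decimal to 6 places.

triangle: 2!*2!*3!/8! = 24/40320
(j±m)!: 2!*2!*3!*2!*3!*2! = 576
prefactor² = (2J+1)*Δ*N² = 72/35
  k=0: +1/(0!*2!*2!*3!*0!*0!) = 1/24
  k=1: −1/(1!*1!*1!*2!*1!*1!) = -1/2
  k=2: +1/(2!*0!*0!*1!*2!*2!) = 1/8
Σ = -1/3  ⇒  CG² = 72/35*(-1/3)² = 8/35
CG = −√(8/35) = -0.478091

−√(8/35) = -0.478091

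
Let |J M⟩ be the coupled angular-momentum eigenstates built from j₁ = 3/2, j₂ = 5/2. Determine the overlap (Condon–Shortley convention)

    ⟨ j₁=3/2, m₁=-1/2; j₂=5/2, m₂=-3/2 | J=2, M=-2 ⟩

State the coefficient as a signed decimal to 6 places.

−√(8/21) = -0.617213

j₁+j₂−J=2  J+j₁−j₂=1  J−j₁+j₂=3  j₁+j₂+J+1=7
(j₁±m₁, j₂±m₂, J±M) = (1,2,1,4,0,4)
P² = 96/7
sum k=1..1:
  [1] −1/6 = -1/6
S = -1/6
C² = P²·S² = 8/21 ; C = -0.617213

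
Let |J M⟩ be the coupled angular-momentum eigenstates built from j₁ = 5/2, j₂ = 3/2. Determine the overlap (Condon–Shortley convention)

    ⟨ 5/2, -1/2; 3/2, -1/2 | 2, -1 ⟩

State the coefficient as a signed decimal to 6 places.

-0.545545  (= −√(25/84))

j₁+j₂−J=2  J+j₁−j₂=3  J−j₁+j₂=1  j₁+j₂+J+1=7
(j₁±m₁, j₂±m₂, J±M) = (2,3,1,2,1,3)
P² = 12/7
sum k=0..1:
  [0] +1/12 = 1/12
  [1] −1/2 = -1/2
S = -5/12
C² = P²·S² = 25/84 ; C = -0.545545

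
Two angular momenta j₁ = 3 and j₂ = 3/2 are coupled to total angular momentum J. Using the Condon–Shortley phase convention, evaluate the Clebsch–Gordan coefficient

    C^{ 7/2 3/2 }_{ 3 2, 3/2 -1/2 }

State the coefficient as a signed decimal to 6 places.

triangle: 1!·5!·2!/9! = 240/362880
(j±m)!: 5!·1!·1!·2!·5!·2! = 57600
prefactor² = (2J+1)·Δ·N² = 6400/21
  k=0: +1/(0!·1!·1!·1!·4!·1!) = 1/24
  k=1: −1/(1!·0!·0!·0!·5!·2!) = -1/240
Σ = 3/80  ⇒  CG² = 6400/21·3/80² = 3/7
CG = +√(3/7) = +0.654654

+√(3/7) = +0.654654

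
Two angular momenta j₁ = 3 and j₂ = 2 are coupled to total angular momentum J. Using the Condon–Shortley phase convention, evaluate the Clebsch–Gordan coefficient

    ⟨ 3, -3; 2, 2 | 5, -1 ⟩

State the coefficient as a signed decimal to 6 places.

triangle: 0!·6!·4!/11! = 17280/39916800
(j±m)!: 0!·6!·4!·0!·4!·6! = 298598400
prefactor² = (2J+1)·Δ·N² = 9953280/7
  k=0: +1/(0!·0!·6!·4!·0!·0!) = 1/17280
Σ = 1/17280  ⇒  CG² = 9953280/7·1/17280² = 1/210
CG = +√(1/210) = +0.069007

+0.069007  (= +√(1/210))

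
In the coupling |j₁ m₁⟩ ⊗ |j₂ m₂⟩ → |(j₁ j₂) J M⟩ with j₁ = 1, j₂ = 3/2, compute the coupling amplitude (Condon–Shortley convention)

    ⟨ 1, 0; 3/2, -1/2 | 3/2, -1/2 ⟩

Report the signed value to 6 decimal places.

√[4·1!1!2!/5! · 1!1!1!2!1!2!] = √(4/15)
  +(−1)^0/∏(0,1,1,1,0,1)! = 1  (running 1)
  +(−1)^1/∏(1,0,0,0,1,2)! = -1/2  (running 1/2)
⟨..|..⟩ = √(4/15)·(1/2) = +0.258199

+0.258199  (= +√(1/15))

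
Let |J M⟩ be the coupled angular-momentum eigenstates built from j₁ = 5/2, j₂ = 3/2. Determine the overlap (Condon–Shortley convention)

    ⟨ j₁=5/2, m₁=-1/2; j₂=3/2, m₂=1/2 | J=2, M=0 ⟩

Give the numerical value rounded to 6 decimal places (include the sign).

triangle: 2!×3!×1!/7! = 12/5040
(j±m)!: 2!×3!×2!×1!×2!×2! = 96
prefactor² = (2J+1)×Δ×N² = 8/7
  k=1: −1/(1!×1!×2!×1!×1!×0!) = -1/2
  k=2: +1/(2!×0!×1!×0!×2!×1!) = 1/4
Σ = -1/4  ⇒  CG² = 8/7×(-1/4)² = 1/14
CG = −√(1/14) = -0.267261

−√(1/14) = -0.267261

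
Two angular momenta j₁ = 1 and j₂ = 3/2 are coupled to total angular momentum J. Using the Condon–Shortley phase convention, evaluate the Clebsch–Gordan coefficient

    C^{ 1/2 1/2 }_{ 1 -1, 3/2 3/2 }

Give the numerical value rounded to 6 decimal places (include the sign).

+0.707107  (= +√(1/2))

√[2·2!0!1!/4! · 0!2!3!0!1!0!] = √(2)
  +(−1)^2/∏(2,0,0,1,0,0)! = 1/2  (running 1/2)
⟨..|..⟩ = √(2)·(1/2) = +0.707107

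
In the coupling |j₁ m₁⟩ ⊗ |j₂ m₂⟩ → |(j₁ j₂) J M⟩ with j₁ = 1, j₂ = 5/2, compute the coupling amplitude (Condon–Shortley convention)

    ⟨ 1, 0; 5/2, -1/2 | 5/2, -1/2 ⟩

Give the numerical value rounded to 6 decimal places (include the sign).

√[6·1!1!4!/7! · 1!1!2!3!2!3!] = √(144/35)
  +(−1)^0/∏(0,1,1,2,0,2)! = 1/4  (running 1/4)
  +(−1)^1/∏(1,0,0,1,1,3)! = -1/6  (running 1/12)
⟨..|..⟩ = √(144/35)·(1/12) = +0.169031

+√(1/35) ≈ +0.169031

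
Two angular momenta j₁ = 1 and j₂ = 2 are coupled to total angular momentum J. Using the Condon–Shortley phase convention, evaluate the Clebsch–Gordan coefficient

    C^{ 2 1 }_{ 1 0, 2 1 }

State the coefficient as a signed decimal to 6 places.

−√(1/6) ≈ -0.408248

triangle: 1!×1!×3!/6! = 6/720
(j±m)!: 1!×1!×3!×1!×3!×1! = 36
prefactor² = (2J+1)×Δ×N² = 3/2
  k=0: +1/(0!×1!×1!×3!×0!×0!) = 1/6
  k=1: −1/(1!×0!×0!×2!×1!×1!) = -1/2
Σ = -1/3  ⇒  CG² = 3/2×(-1/3)² = 1/6
CG = −√(1/6) = -0.408248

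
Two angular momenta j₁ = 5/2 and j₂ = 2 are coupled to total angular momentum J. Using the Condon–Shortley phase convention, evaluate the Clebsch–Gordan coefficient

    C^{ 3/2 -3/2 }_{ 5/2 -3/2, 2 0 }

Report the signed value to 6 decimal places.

+√(12/35) = +0.585540

√[4·3!2!1!/7! · 1!4!2!2!0!3!] = √(192/35)
  +(−1)^2/∏(2,1,2,0,0,1)! = 1/4  (running 1/4)
⟨..|..⟩ = √(192/35)·(1/4) = +0.585540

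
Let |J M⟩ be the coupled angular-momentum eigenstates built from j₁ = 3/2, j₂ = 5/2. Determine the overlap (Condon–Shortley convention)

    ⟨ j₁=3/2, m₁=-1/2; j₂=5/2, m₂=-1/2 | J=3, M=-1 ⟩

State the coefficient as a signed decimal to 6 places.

triangle: 1!·2!·4!/8! = 48/40320
(j±m)!: 1!·2!·2!·3!·2!·4! = 1152
prefactor² = (2J+1)·Δ·N² = 48/5
  k=0: +1/(0!·1!·2!·2!·0!·2!) = 1/8
  k=1: −1/(1!·0!·1!·1!·1!·3!) = -1/6
Σ = -1/24  ⇒  CG² = 48/5·(-1/24)² = 1/60
CG = −√(1/60) = -0.129099

-0.129099  (= −√(1/60))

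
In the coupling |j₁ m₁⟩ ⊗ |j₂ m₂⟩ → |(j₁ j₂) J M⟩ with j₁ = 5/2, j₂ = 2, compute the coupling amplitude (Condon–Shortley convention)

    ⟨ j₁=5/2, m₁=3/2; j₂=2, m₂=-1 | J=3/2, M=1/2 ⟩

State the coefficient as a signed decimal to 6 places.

−√(2/105) ≈ -0.138013

√[4·3!2!1!/7! · 4!1!1!3!2!1!] = √(96/35)
  +(−1)^0/∏(0,3,1,1,1,0)! = 1/6  (running 1/6)
  +(−1)^1/∏(1,2,0,0,2,1)! = -1/4  (running -1/12)
⟨..|..⟩ = √(96/35)·(-1/12) = -0.138013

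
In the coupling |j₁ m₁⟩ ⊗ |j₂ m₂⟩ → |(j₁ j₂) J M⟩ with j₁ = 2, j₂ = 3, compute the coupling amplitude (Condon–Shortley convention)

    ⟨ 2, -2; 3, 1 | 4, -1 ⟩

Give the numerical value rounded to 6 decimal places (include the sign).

j₁+j₂−J=1  J+j₁−j₂=3  J−j₁+j₂=5  j₁+j₂+J+1=10
(j₁±m₁, j₂±m₂, J±M) = (0,4,4,2,3,5)
P² = 10368/7
sum k=1..1:
  [1] −1/72 = -1/72
S = -1/72
C² = P²·S² = 2/7 ; C = -0.534522

−√(2/7) ≈ -0.534522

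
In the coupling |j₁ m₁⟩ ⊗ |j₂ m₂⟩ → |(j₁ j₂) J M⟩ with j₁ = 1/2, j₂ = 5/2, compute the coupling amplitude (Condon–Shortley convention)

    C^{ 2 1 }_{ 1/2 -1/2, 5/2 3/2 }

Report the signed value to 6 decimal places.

j₁+j₂−J=1  J+j₁−j₂=0  J−j₁+j₂=4  j₁+j₂+J+1=6
(j₁±m₁, j₂±m₂, J±M) = (0,1,4,1,3,1)
P² = 24
sum k=1..1:
  [1] −1/6 = -1/6
S = -1/6
C² = P²·S² = 2/3 ; C = -0.816497

−√(2/3) ≈ -0.816497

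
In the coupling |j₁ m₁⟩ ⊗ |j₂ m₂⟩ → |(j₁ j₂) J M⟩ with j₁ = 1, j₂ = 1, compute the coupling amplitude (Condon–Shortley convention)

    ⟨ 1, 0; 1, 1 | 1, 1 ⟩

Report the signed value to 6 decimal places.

j₁+j₂−J=1  J+j₁−j₂=1  J−j₁+j₂=1  j₁+j₂+J+1=4
(j₁±m₁, j₂±m₂, J±M) = (1,1,2,0,2,0)
P² = 1/2
sum k=1..1:
  [1] −1/1 = -1
S = -1
C² = P²·S² = 1/2 ; C = -0.707107

-0.707107  (= −√(1/2))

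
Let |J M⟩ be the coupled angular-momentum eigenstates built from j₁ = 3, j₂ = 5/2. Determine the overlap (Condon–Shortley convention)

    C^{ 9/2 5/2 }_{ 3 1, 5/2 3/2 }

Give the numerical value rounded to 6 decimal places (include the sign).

-0.317821  (= −√(10/99))

√[10·1!5!4!/11! · 4!2!4!1!7!2!] = √(92160/11)
  +(−1)^0/∏(0,1,2,4,3,0)! = 1/288  (running 1/288)
  +(−1)^1/∏(1,0,1,3,4,1)! = -1/144  (running -1/288)
⟨..|..⟩ = √(92160/11)·(-1/288) = -0.317821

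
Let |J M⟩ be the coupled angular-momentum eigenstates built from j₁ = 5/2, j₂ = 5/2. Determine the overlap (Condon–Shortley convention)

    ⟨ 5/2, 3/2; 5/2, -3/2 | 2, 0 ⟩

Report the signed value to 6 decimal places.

+0.109109  (= +√(1/84))

√[5·3!2!2!/8! · 4!1!1!4!2!2!] = √(48/7)
  +(−1)^0/∏(0,3,1,1,1,1)! = 1/6  (running 1/6)
  +(−1)^1/∏(1,2,0,0,2,2)! = -1/8  (running 1/24)
⟨..|..⟩ = √(48/7)·(1/24) = +0.109109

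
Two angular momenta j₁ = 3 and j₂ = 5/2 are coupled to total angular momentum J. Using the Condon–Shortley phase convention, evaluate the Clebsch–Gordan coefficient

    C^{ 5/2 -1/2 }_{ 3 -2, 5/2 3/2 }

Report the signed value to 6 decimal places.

√[6·3!3!2!/9! · 1!5!4!1!2!3!] = √(288/7)
  +(−1)^2/∏(2,1,3,2,0,0)! = 1/24  (running 1/24)
  +(−1)^3/∏(3,0,2,1,1,1)! = -1/12  (running -1/24)
⟨..|..⟩ = √(288/7)·(-1/24) = -0.267261

−√(1/14) ≈ -0.267261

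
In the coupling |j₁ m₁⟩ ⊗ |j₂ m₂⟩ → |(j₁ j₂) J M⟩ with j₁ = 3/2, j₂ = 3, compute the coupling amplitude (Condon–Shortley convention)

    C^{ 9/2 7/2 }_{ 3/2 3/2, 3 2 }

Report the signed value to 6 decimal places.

triangle: 0!*3!*6!/10! = 4320/3628800
(j±m)!: 3!*0!*5!*1!*8!*1! = 29030400
prefactor² = (2J+1)*Δ*N² = 345600
  k=0: +1/(0!*0!*0!*5!*3!*1!) = 1/720
Σ = 1/720  ⇒  CG² = 345600*1/720² = 2/3
CG = +√(2/3) = +0.816497

+0.816497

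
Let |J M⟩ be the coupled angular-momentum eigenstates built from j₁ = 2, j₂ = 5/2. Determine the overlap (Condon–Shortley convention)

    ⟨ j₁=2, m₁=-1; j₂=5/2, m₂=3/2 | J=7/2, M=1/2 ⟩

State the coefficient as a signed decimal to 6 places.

-0.619780  (= −√(121/315))

j₁+j₂−J=1  J+j₁−j₂=3  J−j₁+j₂=4  j₁+j₂+J+1=9
(j₁±m₁, j₂±m₂, J±M) = (1,3,4,1,4,3)
P² = 2304/35
sum k=0..1:
  [0] +1/144 = 1/144
  [1] −1/12 = -1/12
S = -11/144
C² = P²·S² = 121/315 ; C = -0.619780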